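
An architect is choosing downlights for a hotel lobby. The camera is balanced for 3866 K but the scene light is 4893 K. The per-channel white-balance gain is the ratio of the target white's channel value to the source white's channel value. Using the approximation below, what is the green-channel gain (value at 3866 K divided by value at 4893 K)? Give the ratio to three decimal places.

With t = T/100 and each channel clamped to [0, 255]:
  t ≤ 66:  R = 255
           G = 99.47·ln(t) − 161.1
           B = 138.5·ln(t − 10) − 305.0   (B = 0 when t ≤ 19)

At 4893 K (t = 48.93):
  G = 99.47·ln 48.93 − 161.1 = 99.47·3.8904 − 161.1 = 225.877.
At 3866 K (t = 38.66):
  G = 99.47·ln 38.66 − 161.1 = 99.47·3.6548 − 161.1 = 202.444.
Gain = 202.444 / 225.877 = 0.8963 → 0.896.

0.896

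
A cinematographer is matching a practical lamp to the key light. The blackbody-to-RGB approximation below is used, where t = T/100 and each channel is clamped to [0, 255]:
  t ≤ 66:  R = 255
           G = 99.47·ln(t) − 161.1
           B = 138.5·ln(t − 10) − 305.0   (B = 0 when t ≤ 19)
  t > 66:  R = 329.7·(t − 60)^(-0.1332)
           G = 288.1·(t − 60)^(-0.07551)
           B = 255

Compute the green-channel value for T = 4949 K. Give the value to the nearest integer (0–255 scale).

t = 4949/100 = 49.49; the t ≤ 66 branch applies.
G = 99.47·ln 49.49 − 161.1 = 99.47·3.9018 − 161.1 = 227.009.
Rounded: 227.

227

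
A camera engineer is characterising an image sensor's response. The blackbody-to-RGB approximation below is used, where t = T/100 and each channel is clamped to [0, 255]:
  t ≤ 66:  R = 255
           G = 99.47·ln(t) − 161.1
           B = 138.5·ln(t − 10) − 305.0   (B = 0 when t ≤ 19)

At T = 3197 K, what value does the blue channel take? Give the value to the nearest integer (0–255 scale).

t = 3197/100 = 31.97; the t ≤ 66 branch applies.
B = 138.5·ln(31.97 − 10) − 305.0 = 138.5·ln 21.97 − 305.0 = 138.5·3.0897 − 305.0 = 122.920.
Rounded: 123.

123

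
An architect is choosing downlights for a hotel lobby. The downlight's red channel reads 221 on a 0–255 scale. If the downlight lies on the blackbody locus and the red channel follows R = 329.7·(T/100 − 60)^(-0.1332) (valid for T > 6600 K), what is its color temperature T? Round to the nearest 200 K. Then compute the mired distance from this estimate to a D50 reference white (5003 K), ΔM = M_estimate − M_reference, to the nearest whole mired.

-75 mireds

(t − 60)^(-0.1332) = 221/329.7 = 0.67031.
t − 60 = 0.67031^(1/-0.1332) = 0.67031^(-7.508) = 20.149, so t = 80.149.
T = 100·t = 8015 K → 8000 K to the nearest 200 K.
M_estimate = 10⁶/8000 = 125.00; M_reference = 10⁶/5003 = 199.88.
ΔM = 125.00 − 199.88 = -74.88 → -75 mireds.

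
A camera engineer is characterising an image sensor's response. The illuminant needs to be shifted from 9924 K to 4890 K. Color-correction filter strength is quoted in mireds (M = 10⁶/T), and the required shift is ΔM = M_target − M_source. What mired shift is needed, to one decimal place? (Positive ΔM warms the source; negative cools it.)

+103.7 mireds

M_source = 10⁶/9924 = 100.766; M_target = 10⁶/4890 = 204.499.
ΔM = 204.499 − 100.766 = 103.733 → +103.7 mireds, a warming shift.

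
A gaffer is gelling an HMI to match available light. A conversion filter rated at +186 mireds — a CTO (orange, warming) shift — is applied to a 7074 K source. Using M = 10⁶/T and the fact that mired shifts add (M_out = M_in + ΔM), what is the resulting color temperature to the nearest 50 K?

3050 K

M_in = 10⁶/7074 = 141.36 mireds.
M_out = 141.36 + (+186) = 327.36 mireds.
T_out = 10⁶/327.36 = 3054.7 K → 3050 K.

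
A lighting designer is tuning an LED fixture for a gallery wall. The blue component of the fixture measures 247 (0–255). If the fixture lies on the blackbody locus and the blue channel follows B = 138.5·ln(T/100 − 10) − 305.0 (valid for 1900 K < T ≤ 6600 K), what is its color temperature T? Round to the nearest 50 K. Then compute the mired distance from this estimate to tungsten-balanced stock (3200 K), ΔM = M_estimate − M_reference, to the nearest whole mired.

ln(t − 10) = (247 + 305.0) / 138.5 = 3.9856.
t − 10 = e^3.9856 = 53.815, so t = 63.815.
T = 100·t = 6382 K → 6400 K to the nearest 50 K.
M_estimate = 10⁶/6400 = 156.25; M_reference = 10⁶/3200 = 312.50.
ΔM = 156.25 − 312.50 = -156.25 → -156 mireds.

-156 mireds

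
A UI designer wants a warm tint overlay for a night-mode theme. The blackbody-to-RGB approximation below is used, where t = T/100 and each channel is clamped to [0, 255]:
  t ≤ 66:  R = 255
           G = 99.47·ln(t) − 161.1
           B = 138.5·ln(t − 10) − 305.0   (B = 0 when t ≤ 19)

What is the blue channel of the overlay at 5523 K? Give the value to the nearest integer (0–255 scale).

223

t = 5523/100 = 55.23; the t ≤ 66 branch applies.
B = 138.5·ln(55.23 − 10) − 305.0 = 138.5·ln 45.23 − 305.0 = 138.5·3.8118 − 305.0 = 222.929.
Rounded: 223.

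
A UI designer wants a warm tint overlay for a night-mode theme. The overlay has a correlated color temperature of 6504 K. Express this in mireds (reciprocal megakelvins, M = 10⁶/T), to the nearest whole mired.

M = 10⁶ / 6504 = 153.752 → 154 mireds.

154 mireds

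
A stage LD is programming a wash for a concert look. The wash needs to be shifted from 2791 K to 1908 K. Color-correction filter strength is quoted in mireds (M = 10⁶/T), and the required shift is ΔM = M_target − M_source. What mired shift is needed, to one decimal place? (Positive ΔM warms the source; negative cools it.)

+165.8 mireds

M_source = 10⁶/2791 = 358.295; M_target = 10⁶/1908 = 524.109.
ΔM = 524.109 − 358.295 = 165.814 → +165.8 mireds, a warming shift.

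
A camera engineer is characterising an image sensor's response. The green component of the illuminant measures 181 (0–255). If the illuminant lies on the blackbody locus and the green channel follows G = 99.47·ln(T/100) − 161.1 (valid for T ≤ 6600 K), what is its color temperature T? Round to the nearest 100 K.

ln t = (181 + 161.1) / 99.47 = 3.4392.
t = e^3.4392 = 31.163.
T = 100·t = 3116 K → 3100 K to the nearest 100 K.

3100 K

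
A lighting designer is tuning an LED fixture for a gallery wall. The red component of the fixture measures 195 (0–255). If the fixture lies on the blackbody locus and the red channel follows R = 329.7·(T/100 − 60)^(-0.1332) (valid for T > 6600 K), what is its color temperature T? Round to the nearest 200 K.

11200 K

(t − 60)^(-0.1332) = 195/329.7 = 0.59145.
t − 60 = 0.59145^(1/-0.1332) = 0.59145^(-7.508) = 51.564, so t = 111.564.
T = 100·t = 11156 K → 11200 K to the nearest 200 K.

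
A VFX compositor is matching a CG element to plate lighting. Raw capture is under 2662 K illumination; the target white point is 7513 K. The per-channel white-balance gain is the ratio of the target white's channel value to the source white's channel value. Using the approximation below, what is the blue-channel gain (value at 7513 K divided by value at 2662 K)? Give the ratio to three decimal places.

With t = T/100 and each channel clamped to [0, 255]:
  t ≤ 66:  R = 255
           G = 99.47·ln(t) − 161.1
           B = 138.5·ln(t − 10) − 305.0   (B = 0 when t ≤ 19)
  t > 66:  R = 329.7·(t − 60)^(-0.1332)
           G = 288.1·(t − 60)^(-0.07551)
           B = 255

3.026

At 2662 K (t = 26.62):
  B = 138.5·ln(26.62 − 10) − 305.0 = 138.5·ln 16.62 − 305.0 = 138.5·2.8106 − 305.0 = 84.269.
At 7513 K (t = 75.13):
  B = 255 by definition for t > 66.
Gain = 255.000 / 84.269 = 3.0260 → 3.026.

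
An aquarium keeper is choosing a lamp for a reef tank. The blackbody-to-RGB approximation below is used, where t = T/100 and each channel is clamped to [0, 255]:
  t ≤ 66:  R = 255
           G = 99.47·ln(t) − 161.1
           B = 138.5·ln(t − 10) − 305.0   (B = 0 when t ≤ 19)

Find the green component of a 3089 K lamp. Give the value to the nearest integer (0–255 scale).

t = 3089/100 = 30.89; the t ≤ 66 branch applies.
G = 99.47·ln 30.89 − 161.1 = 99.47·3.4304 − 161.1 = 180.125.
Rounded: 180.

180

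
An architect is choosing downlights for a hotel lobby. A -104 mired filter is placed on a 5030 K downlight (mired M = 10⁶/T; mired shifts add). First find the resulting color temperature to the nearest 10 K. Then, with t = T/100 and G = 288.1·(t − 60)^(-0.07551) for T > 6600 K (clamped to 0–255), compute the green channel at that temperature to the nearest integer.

M_in = 10⁶/5030 = 198.81; M_out = 198.81 + (-104) = 94.81.
T_out = 10⁶/94.81 = 10547.7 K → 10550 K; t = 105.5.
G = 288.1·(105.5 − 60)^(-0.07551) = 288.1·45.5^(-0.07551) = 288.1·0.74956 = 215.947.
Rounded: 216.

216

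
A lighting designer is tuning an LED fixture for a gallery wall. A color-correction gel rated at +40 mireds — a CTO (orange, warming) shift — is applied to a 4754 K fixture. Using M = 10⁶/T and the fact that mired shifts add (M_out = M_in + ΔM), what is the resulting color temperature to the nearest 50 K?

M_in = 10⁶/4754 = 210.35 mireds.
M_out = 210.35 + (+40) = 250.35 mireds.
T_out = 10⁶/250.35 = 3994.4 K → 4000 K.

4000 K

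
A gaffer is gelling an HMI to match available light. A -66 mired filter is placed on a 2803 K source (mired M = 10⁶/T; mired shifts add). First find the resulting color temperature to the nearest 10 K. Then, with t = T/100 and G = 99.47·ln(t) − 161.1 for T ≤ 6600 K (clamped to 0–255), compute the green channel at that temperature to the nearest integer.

M_in = 10⁶/2803 = 356.76; M_out = 356.76 + (-66) = 290.76.
T_out = 10⁶/290.76 = 3439.3 K → 3440 K; t = 34.4.
G = 99.47·ln 34.4 − 161.1 = 99.47·3.5381 − 161.1 = 190.830.
Rounded: 191.

191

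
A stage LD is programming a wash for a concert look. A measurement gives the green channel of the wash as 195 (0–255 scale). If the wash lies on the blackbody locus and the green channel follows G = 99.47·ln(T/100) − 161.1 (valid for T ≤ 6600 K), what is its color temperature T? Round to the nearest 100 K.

3600 K

ln t = (195 + 161.1) / 99.47 = 3.5800.
t = e^3.5800 = 35.873.
T = 100·t = 3587 K → 3600 K to the nearest 100 K.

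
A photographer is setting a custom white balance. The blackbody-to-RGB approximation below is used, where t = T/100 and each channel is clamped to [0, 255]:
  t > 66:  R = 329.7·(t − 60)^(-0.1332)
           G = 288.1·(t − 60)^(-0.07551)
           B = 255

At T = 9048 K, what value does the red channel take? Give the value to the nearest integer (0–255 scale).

209

t = 9048/100 = 90.48; the t > 66 branch applies.
R = 329.7·(90.48 − 60)^(-0.1332) = 329.7·30.48^(-0.1332) = 329.7·0.63435 = 209.145.
Rounded: 209.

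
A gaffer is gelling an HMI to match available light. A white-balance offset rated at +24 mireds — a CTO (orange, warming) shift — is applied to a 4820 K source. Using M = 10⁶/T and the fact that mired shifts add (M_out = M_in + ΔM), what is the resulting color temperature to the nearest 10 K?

M_in = 10⁶/4820 = 207.47 mireds.
M_out = 207.47 + (+24) = 231.47 mireds.
T_out = 10⁶/231.47 = 4320.2 K → 4320 K.

4320 K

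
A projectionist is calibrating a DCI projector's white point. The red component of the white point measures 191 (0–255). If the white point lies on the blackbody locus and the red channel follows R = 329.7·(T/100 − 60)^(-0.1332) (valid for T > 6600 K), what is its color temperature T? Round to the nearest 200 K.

(t − 60)^(-0.1332) = 191/329.7 = 0.57931.
t − 60 = 0.57931^(1/-0.1332) = 0.57931^(-7.508) = 60.245, so t = 120.245.
T = 100·t = 12025 K → 12000 K to the nearest 200 K.

12000 K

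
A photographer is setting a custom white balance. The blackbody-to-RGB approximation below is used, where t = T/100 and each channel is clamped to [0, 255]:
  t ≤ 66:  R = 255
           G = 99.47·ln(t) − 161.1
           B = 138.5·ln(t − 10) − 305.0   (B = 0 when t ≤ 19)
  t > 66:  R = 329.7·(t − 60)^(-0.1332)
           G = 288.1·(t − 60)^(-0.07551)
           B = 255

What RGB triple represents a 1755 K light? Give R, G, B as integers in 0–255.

R=255, G=124, B=0

t = 1755/100 = 17.55; the t ≤ 66 branch applies.
R = 255 by definition for t ≤ 66.
G = 99.47·ln 17.55 − 161.1 = 99.47·2.8651 − 161.1 = 123.887.
t = 17.55 ≤ 19, so B = 0.
Rounded: (255, 124, 0).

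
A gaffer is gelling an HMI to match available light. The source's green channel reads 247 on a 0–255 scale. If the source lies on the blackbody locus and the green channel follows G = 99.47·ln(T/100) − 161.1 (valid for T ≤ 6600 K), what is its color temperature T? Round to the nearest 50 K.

ln t = (247 + 161.1) / 99.47 = 4.1027.
t = e^4.1027 = 60.506.
T = 100·t = 6051 K → 6050 K to the nearest 50 K.

6050 K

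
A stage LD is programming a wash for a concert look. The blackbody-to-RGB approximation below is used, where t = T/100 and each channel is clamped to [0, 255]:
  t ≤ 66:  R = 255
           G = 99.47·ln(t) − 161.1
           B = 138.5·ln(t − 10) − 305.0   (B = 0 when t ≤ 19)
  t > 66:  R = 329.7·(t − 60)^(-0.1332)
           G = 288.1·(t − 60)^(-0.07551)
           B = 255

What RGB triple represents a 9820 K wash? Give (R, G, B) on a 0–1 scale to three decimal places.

t = 9820/100 = 98.2; the t > 66 branch applies.
R = 329.7·(98.2 − 60)^(-0.1332) = 329.7·38.2^(-0.1332) = 329.7·0.61556 = 202.950.
G = 288.1·(98.2 − 60)^(-0.07551) = 288.1·38.2^(-0.07551) = 288.1·0.75952 = 218.817.
B = 255 by definition for t > 66.
Dividing each by 255: (0.7959, 0.8581, 1.0000) → (0.796, 0.858, 1.000).

(0.796, 0.858, 1.000)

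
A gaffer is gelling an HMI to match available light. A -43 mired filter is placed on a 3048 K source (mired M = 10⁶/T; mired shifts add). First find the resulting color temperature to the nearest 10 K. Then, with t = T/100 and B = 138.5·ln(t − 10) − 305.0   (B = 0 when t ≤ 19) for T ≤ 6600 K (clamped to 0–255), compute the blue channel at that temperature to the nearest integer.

M_in = 10⁶/3048 = 328.08; M_out = 328.08 + (-43) = 285.08.
T_out = 10⁶/285.08 = 3507.7 K → 3510 K; t = 35.1.
B = 138.5·ln(35.1 − 10) − 305.0 = 138.5·ln 25.1 − 305.0 = 138.5·3.2229 − 305.0 = 141.367.
Rounded: 141.

141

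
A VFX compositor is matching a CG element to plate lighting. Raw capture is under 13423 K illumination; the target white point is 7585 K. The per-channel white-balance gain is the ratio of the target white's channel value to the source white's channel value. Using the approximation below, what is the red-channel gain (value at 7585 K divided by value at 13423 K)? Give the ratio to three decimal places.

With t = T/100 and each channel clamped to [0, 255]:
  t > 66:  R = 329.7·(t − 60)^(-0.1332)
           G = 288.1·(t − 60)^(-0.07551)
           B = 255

1.228

At 13423 K (t = 134.23):
  R = 329.7·(134.23 − 60)^(-0.1332) = 329.7·74.23^(-0.1332) = 329.7·0.56343 = 185.762.
At 7585 K (t = 75.85):
  R = 329.7·(75.85 − 60)^(-0.1332) = 329.7·15.85^(-0.1332) = 329.7·0.69208 = 228.179.
Gain = 228.179 / 185.762 = 1.2283 → 1.228.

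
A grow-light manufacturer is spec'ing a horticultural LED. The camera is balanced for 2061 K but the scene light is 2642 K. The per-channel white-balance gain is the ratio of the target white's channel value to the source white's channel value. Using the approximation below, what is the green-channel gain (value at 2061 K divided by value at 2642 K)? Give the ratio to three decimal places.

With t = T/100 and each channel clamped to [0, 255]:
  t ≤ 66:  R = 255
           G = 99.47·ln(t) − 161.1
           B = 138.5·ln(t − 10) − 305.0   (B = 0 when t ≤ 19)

0.850

At 2642 K (t = 26.42):
  G = 99.47·ln 26.42 − 161.1 = 99.47·3.2741 − 161.1 = 164.577.
At 2061 K (t = 20.61):
  G = 99.47·ln 20.61 − 161.1 = 99.47·3.0258 − 161.1 = 139.874.
Gain = 139.874 / 164.577 = 0.8499 → 0.850.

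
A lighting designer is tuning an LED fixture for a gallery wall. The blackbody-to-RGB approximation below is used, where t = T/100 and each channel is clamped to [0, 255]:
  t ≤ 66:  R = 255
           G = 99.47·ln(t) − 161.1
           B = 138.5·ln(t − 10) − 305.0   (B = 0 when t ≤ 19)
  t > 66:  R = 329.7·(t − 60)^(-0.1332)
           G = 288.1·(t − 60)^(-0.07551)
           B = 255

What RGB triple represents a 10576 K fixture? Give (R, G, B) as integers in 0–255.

t = 10576/100 = 105.76; the t > 66 branch applies.
R = 329.7·(105.76 − 60)^(-0.1332) = 329.7·45.76^(-0.1332) = 329.7·0.60093 = 198.126.
G = 288.1·(105.76 − 60)^(-0.07551) = 288.1·45.76^(-0.07551) = 288.1·0.74923 = 215.854.
B = 255 by definition for t > 66.
Rounded: (198, 216, 255).

(198, 216, 255)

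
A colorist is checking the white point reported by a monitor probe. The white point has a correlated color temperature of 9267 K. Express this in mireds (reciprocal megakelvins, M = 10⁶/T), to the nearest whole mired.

108 mireds

M = 10⁶ / 9267 = 107.910 → 108 mireds.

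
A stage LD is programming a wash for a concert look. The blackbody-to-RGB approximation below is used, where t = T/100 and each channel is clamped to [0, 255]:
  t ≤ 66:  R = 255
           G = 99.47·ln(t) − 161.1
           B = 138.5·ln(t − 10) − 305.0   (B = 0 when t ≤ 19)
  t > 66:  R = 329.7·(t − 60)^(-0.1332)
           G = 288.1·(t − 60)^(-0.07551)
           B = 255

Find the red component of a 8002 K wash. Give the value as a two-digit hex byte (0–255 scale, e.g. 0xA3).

t = 8002/100 = 80.02; the t > 66 branch applies.
R = 329.7·(80.02 − 60)^(-0.1332) = 329.7·20.02^(-0.1332) = 329.7·0.67088 = 221.189.
Rounded: 221; in hex, 0xDD.

0xDD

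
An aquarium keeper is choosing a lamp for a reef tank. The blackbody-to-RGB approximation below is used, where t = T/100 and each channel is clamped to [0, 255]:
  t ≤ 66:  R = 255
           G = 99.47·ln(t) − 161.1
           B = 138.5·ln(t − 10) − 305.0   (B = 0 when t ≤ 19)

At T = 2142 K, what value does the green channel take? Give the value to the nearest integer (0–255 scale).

144

t = 2142/100 = 21.42; the t ≤ 66 branch applies.
G = 99.47·ln 21.42 − 161.1 = 99.47·3.0643 − 161.1 = 143.708.
Rounded: 144.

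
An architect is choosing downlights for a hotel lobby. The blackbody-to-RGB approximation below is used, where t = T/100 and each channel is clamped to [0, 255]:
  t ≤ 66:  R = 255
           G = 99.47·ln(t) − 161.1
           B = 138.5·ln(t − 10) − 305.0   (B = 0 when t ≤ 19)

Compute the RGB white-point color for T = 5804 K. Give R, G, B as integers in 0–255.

R=255, G=243, B=231

t = 5804/100 = 58.04; the t ≤ 66 branch applies.
R = 255 by definition for t ≤ 66.
G = 99.47·ln 58.04 − 161.1 = 99.47·4.0611 − 161.1 = 242.861.
B = 138.5·ln(58.04 − 10) − 305.0 = 138.5·ln 48.04 − 305.0 = 138.5·3.8720 − 305.0 = 231.277.
Rounded: (255, 243, 231).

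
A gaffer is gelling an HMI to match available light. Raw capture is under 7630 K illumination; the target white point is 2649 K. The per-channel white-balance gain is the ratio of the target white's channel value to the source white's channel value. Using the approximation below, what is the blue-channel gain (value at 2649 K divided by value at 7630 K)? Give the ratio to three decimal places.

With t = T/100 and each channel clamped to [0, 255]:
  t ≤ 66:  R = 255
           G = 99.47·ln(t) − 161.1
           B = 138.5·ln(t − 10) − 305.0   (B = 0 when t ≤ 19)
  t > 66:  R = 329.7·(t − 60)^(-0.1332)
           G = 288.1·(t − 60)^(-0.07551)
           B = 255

At 7630 K (t = 76.3):
  B = 255 by definition for t > 66.
At 2649 K (t = 26.49):
  B = 138.5·ln(26.49 − 10) − 305.0 = 138.5·ln 16.49 − 305.0 = 138.5·2.8028 − 305.0 = 83.181.
Gain = 83.181 / 255.000 = 0.3262 → 0.326.

0.326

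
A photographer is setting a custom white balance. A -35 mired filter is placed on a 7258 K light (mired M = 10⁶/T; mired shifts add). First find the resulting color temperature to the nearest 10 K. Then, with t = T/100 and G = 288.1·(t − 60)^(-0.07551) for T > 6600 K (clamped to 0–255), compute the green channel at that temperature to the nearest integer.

219

M_in = 10⁶/7258 = 137.78; M_out = 137.78 + (-35) = 102.78.
T_out = 10⁶/102.78 = 9729.6 K → 9730 K; t = 97.3.
G = 288.1·(97.3 − 60)^(-0.07551) = 288.1·37.3^(-0.07551) = 288.1·0.76089 = 219.212.
Rounded: 219.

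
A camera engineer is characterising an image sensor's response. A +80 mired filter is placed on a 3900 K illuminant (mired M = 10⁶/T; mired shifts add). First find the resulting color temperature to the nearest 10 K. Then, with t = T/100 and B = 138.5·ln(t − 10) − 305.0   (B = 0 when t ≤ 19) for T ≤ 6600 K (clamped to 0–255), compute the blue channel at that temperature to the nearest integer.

108

M_in = 10⁶/3900 = 256.41; M_out = 256.41 + (+80) = 336.41.
T_out = 10⁶/336.41 = 2972.6 K → 2970 K; t = 29.7.
B = 138.5·ln(29.7 − 10) − 305.0 = 138.5·ln 19.7 − 305.0 = 138.5·2.9806 − 305.0 = 107.816.
Rounded: 108.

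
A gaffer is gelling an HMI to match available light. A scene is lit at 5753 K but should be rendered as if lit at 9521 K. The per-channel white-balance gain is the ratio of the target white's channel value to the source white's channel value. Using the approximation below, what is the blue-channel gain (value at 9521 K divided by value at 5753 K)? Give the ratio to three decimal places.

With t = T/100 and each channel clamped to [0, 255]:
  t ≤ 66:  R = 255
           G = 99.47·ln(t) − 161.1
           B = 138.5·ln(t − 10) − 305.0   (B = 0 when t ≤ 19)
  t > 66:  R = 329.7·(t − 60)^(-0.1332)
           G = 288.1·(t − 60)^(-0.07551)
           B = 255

At 5753 K (t = 57.53):
  B = 138.5·ln(57.53 − 10) − 305.0 = 138.5·ln 47.53 − 305.0 = 138.5·3.8614 − 305.0 = 229.799.
At 9521 K (t = 95.21):
  B = 255 by definition for t > 66.
Gain = 255.000 / 229.799 = 1.1097 → 1.110.

1.110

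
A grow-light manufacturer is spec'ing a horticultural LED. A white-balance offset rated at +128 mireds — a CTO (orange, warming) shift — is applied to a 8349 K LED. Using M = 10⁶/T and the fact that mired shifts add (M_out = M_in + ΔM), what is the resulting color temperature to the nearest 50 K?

M_in = 10⁶/8349 = 119.77 mireds.
M_out = 119.77 + (+128) = 247.77 mireds.
T_out = 10⁶/247.77 = 4035.9 K → 4050 K.

4050 K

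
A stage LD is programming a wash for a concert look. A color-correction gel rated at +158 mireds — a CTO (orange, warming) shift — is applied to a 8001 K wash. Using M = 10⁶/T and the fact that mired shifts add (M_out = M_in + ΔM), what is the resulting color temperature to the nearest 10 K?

3530 K

M_in = 10⁶/8001 = 124.98 mireds.
M_out = 124.98 + (+158) = 282.98 mireds.
T_out = 10⁶/282.98 = 3533.8 K → 3530 K.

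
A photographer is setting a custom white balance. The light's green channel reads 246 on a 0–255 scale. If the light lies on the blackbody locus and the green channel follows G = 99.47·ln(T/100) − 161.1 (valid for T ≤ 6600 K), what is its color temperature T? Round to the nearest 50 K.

6000 K

ln t = (246 + 161.1) / 99.47 = 4.0927.
t = e^4.0927 = 59.901.
T = 100·t = 5990 K → 6000 K to the nearest 50 K.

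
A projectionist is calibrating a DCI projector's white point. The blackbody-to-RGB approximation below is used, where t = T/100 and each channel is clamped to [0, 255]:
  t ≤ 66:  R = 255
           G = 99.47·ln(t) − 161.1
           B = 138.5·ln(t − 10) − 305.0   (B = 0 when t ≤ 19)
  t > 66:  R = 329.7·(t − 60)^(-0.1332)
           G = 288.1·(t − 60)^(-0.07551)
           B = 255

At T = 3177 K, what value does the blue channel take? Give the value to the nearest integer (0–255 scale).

t = 3177/100 = 31.77; the t ≤ 66 branch applies.
B = 138.5·ln(31.77 − 10) − 305.0 = 138.5·ln 21.77 − 305.0 = 138.5·3.0805 − 305.0 = 121.654.
Rounded: 122.

122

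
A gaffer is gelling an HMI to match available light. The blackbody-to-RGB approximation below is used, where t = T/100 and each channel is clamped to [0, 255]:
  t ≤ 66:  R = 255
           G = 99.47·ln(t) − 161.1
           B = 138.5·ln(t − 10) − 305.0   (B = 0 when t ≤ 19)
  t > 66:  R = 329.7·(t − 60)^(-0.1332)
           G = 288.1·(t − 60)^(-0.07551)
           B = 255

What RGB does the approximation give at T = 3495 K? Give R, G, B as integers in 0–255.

R=255, G=192, B=141

t = 3495/100 = 34.95; the t ≤ 66 branch applies.
R = 255 by definition for t ≤ 66.
G = 99.47·ln 34.95 − 161.1 = 99.47·3.5539 − 161.1 = 192.408.
B = 138.5·ln(34.95 − 10) − 305.0 = 138.5·ln 24.95 − 305.0 = 138.5·3.2169 − 305.0 = 140.537.
Rounded: (255, 192, 141).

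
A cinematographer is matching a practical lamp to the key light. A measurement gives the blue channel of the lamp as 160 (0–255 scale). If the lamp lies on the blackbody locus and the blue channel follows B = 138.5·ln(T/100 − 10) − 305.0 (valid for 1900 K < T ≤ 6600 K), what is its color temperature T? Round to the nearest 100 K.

ln(t − 10) = (160 + 305.0) / 138.5 = 3.3574.
t − 10 = e^3.3574 = 28.714, so t = 38.714.
T = 100·t = 3871 K → 3900 K to the nearest 100 K.

3900 K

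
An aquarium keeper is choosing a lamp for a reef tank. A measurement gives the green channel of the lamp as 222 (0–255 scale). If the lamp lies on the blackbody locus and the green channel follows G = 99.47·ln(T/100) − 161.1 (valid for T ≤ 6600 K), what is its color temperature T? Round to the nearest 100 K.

4700 K

ln t = (222 + 161.1) / 99.47 = 3.8514.
t = e^3.8514 = 47.059.
T = 100·t = 4706 K → 4700 K to the nearest 100 K.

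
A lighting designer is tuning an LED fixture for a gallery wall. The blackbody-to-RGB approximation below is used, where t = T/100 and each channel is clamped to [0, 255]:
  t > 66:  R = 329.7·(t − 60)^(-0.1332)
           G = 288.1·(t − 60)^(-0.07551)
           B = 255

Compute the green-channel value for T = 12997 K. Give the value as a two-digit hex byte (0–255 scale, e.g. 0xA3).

t = 12997/100 = 129.97; the t > 66 branch applies.
G = 288.1·(129.97 − 60)^(-0.07551) = 288.1·69.97^(-0.07551) = 288.1·0.72559 = 209.042.
Rounded: 209; in hex, 0xD1.

0xD1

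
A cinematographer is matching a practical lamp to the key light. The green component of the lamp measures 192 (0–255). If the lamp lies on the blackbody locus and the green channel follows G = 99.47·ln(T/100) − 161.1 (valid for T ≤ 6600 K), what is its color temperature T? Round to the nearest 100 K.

ln t = (192 + 161.1) / 99.47 = 3.5498.
t = e^3.5498 = 34.807.
T = 100·t = 3481 K → 3500 K to the nearest 100 K.

3500 K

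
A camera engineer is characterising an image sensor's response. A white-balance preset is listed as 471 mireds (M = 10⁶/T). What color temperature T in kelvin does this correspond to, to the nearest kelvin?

2123 K

T = 10⁶ / 471 = 2123.14 K → 2123 K.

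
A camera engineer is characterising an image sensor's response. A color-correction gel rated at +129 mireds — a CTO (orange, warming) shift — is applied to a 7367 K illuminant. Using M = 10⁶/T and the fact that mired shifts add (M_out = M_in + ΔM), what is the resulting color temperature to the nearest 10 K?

M_in = 10⁶/7367 = 135.74 mireds.
M_out = 135.74 + (+129) = 264.74 mireds.
T_out = 10⁶/264.74 = 3777.3 K → 3780 K.

3780 K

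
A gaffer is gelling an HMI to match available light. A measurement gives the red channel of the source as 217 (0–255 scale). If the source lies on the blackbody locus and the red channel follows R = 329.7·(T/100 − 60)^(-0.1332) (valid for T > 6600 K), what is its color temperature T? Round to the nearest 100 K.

(t − 60)^(-0.1332) = 217/329.7 = 0.65817.
t − 60 = 0.65817^(1/-0.1332) = 0.65817^(-7.508) = 23.110, so t = 83.110.
T = 100·t = 8311 K → 8300 K to the nearest 100 K.

8300 K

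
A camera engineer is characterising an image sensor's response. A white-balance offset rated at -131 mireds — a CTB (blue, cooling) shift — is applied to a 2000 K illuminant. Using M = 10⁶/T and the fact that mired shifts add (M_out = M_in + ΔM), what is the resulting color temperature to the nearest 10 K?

M_in = 10⁶/2000 = 500.00 mireds.
M_out = 500.00 + (-131) = 369.00 mireds.
T_out = 10⁶/369.00 = 2710.0 K → 2710 K.

2710 K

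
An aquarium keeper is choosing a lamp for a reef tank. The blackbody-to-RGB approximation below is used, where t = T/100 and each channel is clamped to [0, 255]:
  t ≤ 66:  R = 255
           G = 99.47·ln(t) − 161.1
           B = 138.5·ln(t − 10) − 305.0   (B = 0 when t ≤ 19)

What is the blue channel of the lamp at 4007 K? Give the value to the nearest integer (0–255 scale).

166

t = 4007/100 = 40.07; the t ≤ 66 branch applies.
B = 138.5·ln(40.07 − 10) − 305.0 = 138.5·ln 30.07 − 305.0 = 138.5·3.4035 − 305.0 = 166.389.
Rounded: 166.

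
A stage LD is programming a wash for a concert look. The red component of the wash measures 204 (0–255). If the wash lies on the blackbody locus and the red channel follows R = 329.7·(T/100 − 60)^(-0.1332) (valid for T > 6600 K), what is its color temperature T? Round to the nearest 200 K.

(t − 60)^(-0.1332) = 204/329.7 = 0.61874.
t − 60 = 0.61874^(1/-0.1332) = 0.61874^(-7.508) = 36.748, so t = 96.748.
T = 100·t = 9675 K → 9600 K to the nearest 200 K.

9600 K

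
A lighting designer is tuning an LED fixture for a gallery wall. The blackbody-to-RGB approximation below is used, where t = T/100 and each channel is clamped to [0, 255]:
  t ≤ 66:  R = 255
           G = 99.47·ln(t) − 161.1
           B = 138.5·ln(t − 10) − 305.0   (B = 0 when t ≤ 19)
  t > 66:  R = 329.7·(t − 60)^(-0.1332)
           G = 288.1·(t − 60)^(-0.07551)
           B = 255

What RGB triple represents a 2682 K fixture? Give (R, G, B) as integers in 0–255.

t = 2682/100 = 26.82; the t ≤ 66 branch applies.
R = 255 by definition for t ≤ 66.
G = 99.47·ln 26.82 − 161.1 = 99.47·3.2891 − 161.1 = 166.072.
B = 138.5·ln(26.82 − 10) − 305.0 = 138.5·ln 16.82 − 305.0 = 138.5·2.8226 − 305.0 = 85.926.
Rounded: (255, 166, 86).

(255, 166, 86)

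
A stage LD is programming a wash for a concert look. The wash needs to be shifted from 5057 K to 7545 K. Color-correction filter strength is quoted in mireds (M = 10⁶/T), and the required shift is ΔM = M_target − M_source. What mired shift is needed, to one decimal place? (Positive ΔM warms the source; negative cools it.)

M_source = 10⁶/5057 = 197.746; M_target = 10⁶/7545 = 132.538.
ΔM = 132.538 − 197.746 = -65.208 → -65.2 mireds, a cooling shift.

-65.2 mireds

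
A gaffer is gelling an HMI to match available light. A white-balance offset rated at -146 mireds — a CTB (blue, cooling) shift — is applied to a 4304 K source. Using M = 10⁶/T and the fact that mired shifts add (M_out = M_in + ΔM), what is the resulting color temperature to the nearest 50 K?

M_in = 10⁶/4304 = 232.34 mireds.
M_out = 232.34 + (-146) = 86.34 mireds.
T_out = 10⁶/86.34 = 11581.8 K → 11600 K.

11600 K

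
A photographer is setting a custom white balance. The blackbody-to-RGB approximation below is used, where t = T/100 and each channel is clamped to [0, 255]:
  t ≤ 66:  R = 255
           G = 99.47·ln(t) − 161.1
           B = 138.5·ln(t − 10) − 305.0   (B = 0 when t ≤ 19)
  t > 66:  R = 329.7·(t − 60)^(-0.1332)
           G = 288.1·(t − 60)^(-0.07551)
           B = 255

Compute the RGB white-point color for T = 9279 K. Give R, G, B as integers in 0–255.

t = 9279/100 = 92.79; the t > 66 branch applies.
R = 329.7·(92.79 − 60)^(-0.1332) = 329.7·32.79^(-0.1332) = 329.7·0.62821 = 207.120.
G = 288.1·(92.79 − 60)^(-0.07551) = 288.1·32.79^(-0.07551) = 288.1·0.76833 = 221.355.
B = 255 by definition for t > 66.
Rounded: (207, 221, 255).

R=207, G=221, B=255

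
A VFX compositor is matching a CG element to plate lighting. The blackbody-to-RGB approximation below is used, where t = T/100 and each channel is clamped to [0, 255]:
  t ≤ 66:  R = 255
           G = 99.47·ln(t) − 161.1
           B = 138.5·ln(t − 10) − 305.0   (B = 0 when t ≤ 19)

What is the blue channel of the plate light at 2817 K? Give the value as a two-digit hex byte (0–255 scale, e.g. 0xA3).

t = 2817/100 = 28.17; the t ≤ 66 branch applies.
B = 138.5·ln(28.17 − 10) − 305.0 = 138.5·ln 18.17 − 305.0 = 138.5·2.8998 − 305.0 = 96.618.
Rounded: 97; in hex, 0x61.

0x61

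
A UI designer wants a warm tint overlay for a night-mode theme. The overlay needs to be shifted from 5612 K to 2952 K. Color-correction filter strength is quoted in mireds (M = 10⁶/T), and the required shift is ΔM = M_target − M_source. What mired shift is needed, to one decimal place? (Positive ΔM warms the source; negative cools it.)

M_source = 10⁶/5612 = 178.190; M_target = 10⁶/2952 = 338.753.
ΔM = 338.753 − 178.190 = 160.564 → +160.6 mireds, a warming shift.

+160.6 mireds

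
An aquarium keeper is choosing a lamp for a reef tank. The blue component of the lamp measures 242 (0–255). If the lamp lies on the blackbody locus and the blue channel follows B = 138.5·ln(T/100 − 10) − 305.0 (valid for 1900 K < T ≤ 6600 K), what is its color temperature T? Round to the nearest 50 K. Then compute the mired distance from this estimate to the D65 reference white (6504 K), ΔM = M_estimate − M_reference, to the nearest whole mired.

+8 mireds

ln(t − 10) = (242 + 305.0) / 138.5 = 3.9495.
t − 10 = e^3.9495 = 51.907, so t = 61.907.
T = 100·t = 6191 K → 6200 K to the nearest 50 K.
M_estimate = 10⁶/6200 = 161.29; M_reference = 10⁶/6504 = 153.75.
ΔM = 161.29 − 153.75 = 7.54 → +8 mireds.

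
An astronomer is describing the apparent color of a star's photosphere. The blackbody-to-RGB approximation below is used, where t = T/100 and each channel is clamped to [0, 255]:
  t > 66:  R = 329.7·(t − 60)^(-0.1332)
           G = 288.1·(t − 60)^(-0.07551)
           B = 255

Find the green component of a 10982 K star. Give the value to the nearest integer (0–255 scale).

t = 10982/100 = 109.82; the t > 66 branch applies.
G = 288.1·(109.82 − 60)^(-0.07551) = 288.1·49.82^(-0.07551) = 288.1·0.74444 = 214.473.
Rounded: 214.

214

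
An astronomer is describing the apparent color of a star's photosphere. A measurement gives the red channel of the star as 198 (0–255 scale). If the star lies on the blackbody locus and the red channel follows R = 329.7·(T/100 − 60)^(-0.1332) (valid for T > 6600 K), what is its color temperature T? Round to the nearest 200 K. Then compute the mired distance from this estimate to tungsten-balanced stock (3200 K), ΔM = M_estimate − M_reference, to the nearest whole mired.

-218 mireds

(t − 60)^(-0.1332) = 198/329.7 = 0.60055.
t − 60 = 0.60055^(1/-0.1332) = 0.60055^(-7.508) = 45.980, so t = 105.980.
T = 100·t = 10598 K → 10600 K to the nearest 200 K.
M_estimate = 10⁶/10600 = 94.34; M_reference = 10⁶/3200 = 312.50.
ΔM = 94.34 − 312.50 = -218.16 → -218 mireds.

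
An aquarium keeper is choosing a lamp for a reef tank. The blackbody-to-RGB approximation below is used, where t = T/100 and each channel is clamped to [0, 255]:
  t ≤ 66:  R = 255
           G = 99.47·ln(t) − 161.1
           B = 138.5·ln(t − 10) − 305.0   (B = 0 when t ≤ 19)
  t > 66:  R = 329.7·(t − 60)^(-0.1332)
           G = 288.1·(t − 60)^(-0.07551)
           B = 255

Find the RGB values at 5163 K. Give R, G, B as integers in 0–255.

t = 5163/100 = 51.63; the t ≤ 66 branch applies.
R = 255 by definition for t ≤ 66.
G = 99.47·ln 51.63 − 161.1 = 99.47·3.9441 − 161.1 = 231.220.
B = 138.5·ln(51.63 − 10) − 305.0 = 138.5·ln 41.63 − 305.0 = 138.5·3.7288 − 305.0 = 211.442.
Rounded: (255, 231, 211).

R=255, G=231, B=211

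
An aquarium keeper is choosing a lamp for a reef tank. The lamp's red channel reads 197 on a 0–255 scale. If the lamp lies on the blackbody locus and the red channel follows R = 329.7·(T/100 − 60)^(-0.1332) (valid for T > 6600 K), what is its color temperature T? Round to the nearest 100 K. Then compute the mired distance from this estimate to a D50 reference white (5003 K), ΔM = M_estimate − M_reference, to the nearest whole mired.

(t − 60)^(-0.1332) = 197/329.7 = 0.59751.
t − 60 = 0.59751^(1/-0.1332) = 0.59751^(-7.508) = 47.761, so t = 107.761.
T = 100·t = 10776 K → 10800 K to the nearest 100 K.
M_estimate = 10⁶/10800 = 92.59; M_reference = 10⁶/5003 = 199.88.
ΔM = 92.59 − 199.88 = -107.29 → -107 mireds.

-107 mireds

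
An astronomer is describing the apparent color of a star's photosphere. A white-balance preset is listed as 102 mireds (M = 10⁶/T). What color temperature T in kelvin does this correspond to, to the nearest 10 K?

9800 K

T = 10⁶ / 102 = 9803.92 K → 9800 K.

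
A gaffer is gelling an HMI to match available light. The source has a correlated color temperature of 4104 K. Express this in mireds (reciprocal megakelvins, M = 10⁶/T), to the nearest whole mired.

M = 10⁶ / 4104 = 243.665 → 244 mireds.

244 mireds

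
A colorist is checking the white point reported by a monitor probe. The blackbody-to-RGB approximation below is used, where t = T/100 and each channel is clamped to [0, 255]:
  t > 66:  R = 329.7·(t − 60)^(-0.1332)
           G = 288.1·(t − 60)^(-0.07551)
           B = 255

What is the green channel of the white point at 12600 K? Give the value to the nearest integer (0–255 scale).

t = 12600/100 = 126; the t > 66 branch applies.
G = 288.1·(126 − 60)^(-0.07551) = 288.1·66^(-0.07551) = 288.1·0.72880 = 209.966.
Rounded: 210.

210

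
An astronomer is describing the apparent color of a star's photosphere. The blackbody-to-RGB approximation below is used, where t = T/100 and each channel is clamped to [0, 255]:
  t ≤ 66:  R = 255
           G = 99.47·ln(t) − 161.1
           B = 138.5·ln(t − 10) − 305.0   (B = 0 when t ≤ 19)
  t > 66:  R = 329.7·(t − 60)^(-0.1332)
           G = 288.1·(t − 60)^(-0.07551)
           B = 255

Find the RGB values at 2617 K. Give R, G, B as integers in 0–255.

R=255, G=164, B=80

t = 2617/100 = 26.17; the t ≤ 66 branch applies.
R = 255 by definition for t ≤ 66.
G = 99.47·ln 26.17 − 161.1 = 99.47·3.2646 − 161.1 = 163.631.
B = 138.5·ln(26.17 − 10) − 305.0 = 138.5·ln 16.17 − 305.0 = 138.5·2.7832 − 305.0 = 80.467.
Rounded: (255, 164, 80).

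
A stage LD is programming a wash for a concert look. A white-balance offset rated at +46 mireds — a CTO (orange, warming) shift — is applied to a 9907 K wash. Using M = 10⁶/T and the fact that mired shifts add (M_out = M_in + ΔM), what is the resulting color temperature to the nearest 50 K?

6800 K

M_in = 10⁶/9907 = 100.94 mireds.
M_out = 100.94 + (+46) = 146.94 mireds.
T_out = 10⁶/146.94 = 6805.6 K → 6800 K.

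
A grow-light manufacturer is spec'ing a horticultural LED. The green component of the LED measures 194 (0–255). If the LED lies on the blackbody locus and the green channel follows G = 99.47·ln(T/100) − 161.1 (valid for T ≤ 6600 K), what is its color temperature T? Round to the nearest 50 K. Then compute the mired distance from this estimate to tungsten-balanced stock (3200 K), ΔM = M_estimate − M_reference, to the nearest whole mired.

-31 mireds

ln t = (194 + 161.1) / 99.47 = 3.5699.
t = e^3.5699 = 35.514.
T = 100·t = 3551 K → 3550 K to the nearest 50 K.
M_estimate = 10⁶/3550 = 281.69; M_reference = 10⁶/3200 = 312.50.
ΔM = 281.69 − 312.50 = -30.81 → -31 mireds.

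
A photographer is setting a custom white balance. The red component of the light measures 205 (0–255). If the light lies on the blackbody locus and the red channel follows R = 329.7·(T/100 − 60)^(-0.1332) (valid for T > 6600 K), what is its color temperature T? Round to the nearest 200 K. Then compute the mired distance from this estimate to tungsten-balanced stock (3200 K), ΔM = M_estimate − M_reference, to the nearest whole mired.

-208 mireds

(t − 60)^(-0.1332) = 205/329.7 = 0.62178.
t − 60 = 0.62178^(1/-0.1332) = 0.62178^(-7.508) = 35.423, so t = 95.423.
T = 100·t = 9542 K → 9600 K to the nearest 200 K.
M_estimate = 10⁶/9600 = 104.17; M_reference = 10⁶/3200 = 312.50.
ΔM = 104.17 − 312.50 = -208.33 → -208 mireds.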